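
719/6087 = 719/6087 = 0.12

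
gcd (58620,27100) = 20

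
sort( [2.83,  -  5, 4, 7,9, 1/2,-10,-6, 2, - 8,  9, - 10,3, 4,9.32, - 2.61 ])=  [ - 10, - 10, - 8, - 6 , - 5,  -  2.61,1/2, 2,2.83, 3,4, 4,7, 9, 9 , 9.32]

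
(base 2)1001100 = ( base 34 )28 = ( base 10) 76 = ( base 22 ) 3a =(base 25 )31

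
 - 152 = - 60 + - 92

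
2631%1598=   1033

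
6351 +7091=13442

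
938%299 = 41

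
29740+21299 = 51039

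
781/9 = 86 + 7/9 = 86.78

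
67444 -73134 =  -5690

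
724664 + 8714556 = 9439220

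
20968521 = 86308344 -65339823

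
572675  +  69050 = 641725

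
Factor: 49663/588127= 313^(  -  1)*1879^( - 1)*49663^1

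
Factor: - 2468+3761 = 1293  =  3^1 * 431^1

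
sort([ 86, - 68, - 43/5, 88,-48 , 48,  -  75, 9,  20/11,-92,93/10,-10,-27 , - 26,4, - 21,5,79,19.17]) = [ - 92, - 75, - 68, - 48,  -  27, - 26, - 21, - 10,  -  43/5,20/11, 4,  5, 9,93/10, 19.17, 48, 79, 86,88 ]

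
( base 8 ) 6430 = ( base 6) 23304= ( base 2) 110100011000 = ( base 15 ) ED7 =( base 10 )3352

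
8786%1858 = 1354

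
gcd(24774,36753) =3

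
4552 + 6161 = 10713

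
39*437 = 17043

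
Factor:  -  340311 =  - 3^1*113437^1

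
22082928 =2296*9618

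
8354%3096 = 2162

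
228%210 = 18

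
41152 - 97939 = - 56787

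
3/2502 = 1/834 = 0.00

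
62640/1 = 62640 = 62640.00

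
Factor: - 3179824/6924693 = - 2^4*3^(-1)*353^1 * 563^1*2308231^(  -  1) 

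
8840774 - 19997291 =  - 11156517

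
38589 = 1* 38589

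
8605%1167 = 436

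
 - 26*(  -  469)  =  12194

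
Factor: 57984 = 2^7*3^1 * 151^1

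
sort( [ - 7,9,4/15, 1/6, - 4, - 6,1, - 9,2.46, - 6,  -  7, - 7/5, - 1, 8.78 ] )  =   [ - 9, - 7, - 7, - 6, - 6, - 4, - 7/5,- 1, 1/6, 4/15,1 , 2.46, 8.78 , 9 ]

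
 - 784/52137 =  - 784/52137 =- 0.02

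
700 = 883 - 183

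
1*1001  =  1001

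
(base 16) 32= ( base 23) 24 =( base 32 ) 1I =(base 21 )28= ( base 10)50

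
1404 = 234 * 6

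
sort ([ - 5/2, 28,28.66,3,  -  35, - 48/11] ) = [-35,-48/11,-5/2,3,28, 28.66 ]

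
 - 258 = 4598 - 4856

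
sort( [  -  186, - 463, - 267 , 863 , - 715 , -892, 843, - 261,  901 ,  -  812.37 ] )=[ - 892,-812.37 ,-715, - 463,- 267, - 261,-186,  843 , 863,901] 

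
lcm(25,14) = 350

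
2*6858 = 13716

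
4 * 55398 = 221592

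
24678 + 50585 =75263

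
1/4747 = 1/4747 = 0.00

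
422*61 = 25742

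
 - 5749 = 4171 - 9920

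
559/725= 559/725= 0.77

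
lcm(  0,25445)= 0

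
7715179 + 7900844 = 15616023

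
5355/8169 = 255/389 = 0.66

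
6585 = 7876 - 1291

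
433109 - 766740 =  - 333631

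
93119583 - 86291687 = 6827896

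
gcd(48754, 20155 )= 1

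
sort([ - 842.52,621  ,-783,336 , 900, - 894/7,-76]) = [ - 842.52, -783, - 894/7 , - 76,336,621, 900 ]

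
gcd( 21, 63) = 21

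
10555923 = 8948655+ 1607268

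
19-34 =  - 15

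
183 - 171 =12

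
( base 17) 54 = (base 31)2r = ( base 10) 89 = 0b1011001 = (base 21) 45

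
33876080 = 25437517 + 8438563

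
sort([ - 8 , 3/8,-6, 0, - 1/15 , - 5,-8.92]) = [ -8.92  , - 8, - 6,  -  5 , - 1/15,0, 3/8]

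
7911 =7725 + 186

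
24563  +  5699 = 30262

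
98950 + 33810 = 132760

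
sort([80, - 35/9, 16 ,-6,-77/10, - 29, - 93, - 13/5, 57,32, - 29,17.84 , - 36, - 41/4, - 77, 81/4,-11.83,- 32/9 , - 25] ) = [ - 93,-77, -36, - 29,- 29,-25, - 11.83, - 41/4, - 77/10,-6, - 35/9, - 32/9, - 13/5,  16,17.84 , 81/4, 32,57 , 80]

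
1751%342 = 41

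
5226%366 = 102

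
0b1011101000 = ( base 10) 744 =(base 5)10434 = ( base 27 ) 10f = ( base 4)23220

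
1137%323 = 168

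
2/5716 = 1/2858 = 0.00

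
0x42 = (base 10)66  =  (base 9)73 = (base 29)28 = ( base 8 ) 102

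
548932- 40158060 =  - 39609128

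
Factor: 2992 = 2^4* 11^1*17^1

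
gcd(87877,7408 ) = 1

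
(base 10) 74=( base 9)82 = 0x4A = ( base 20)3E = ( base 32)2A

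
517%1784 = 517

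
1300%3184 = 1300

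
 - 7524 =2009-9533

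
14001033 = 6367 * 2199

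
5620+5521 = 11141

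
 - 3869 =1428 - 5297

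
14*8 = 112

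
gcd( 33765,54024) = 6753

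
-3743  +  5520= 1777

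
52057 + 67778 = 119835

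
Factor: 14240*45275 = 644716000 = 2^5*5^3 * 89^1 * 1811^1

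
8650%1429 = 76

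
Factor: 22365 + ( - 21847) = 2^1*7^1*37^1 = 518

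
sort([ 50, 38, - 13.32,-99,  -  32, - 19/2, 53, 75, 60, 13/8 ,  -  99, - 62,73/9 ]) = [ - 99,- 99, - 62, - 32, - 13.32,-19/2 , 13/8, 73/9, 38,50 , 53, 60,75 ] 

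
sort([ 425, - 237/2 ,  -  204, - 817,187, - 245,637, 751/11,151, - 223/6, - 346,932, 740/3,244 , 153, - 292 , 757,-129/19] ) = [ - 817, - 346, -292, - 245, - 204, - 237/2,-223/6,  -  129/19,751/11,151,153,187, 244, 740/3,425,637 , 757,932 ]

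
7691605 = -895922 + 8587527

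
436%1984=436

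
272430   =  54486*5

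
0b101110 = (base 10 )46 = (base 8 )56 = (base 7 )64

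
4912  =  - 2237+7149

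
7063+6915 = 13978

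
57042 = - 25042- - 82084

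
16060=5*3212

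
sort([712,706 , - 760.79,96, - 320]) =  [ - 760.79, - 320, 96, 706, 712 ]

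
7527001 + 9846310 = 17373311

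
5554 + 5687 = 11241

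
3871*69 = 267099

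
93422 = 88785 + 4637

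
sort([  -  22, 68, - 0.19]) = [  -  22,-0.19, 68] 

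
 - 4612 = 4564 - 9176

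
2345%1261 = 1084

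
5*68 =340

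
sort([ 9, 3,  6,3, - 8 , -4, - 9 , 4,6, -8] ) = [-9,-8,-8,-4, 3,  3, 4,6,6,9] 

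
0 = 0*260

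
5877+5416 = 11293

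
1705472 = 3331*512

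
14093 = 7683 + 6410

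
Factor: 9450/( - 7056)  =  -2^(- 3) * 3^1*5^2*7^( - 1 )=- 75/56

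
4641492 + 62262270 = 66903762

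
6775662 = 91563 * 74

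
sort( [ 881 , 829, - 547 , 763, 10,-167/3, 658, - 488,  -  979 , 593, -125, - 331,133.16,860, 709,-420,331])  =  [ - 979 , - 547, - 488 , - 420 , - 331, - 125,-167/3, 10, 133.16, 331, 593, 658, 709 , 763, 829,860, 881 ]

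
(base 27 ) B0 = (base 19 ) FC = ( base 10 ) 297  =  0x129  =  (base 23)cl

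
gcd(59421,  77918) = 1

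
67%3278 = 67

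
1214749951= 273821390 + 940928561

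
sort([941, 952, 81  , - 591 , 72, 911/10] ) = [ - 591, 72,81, 911/10, 941,  952 ] 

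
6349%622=129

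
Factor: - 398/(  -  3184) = 1/8 = 2^( - 3)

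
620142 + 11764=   631906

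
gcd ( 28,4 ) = 4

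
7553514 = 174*43411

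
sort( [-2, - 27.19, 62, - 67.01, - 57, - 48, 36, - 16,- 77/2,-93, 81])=[ - 93,  -  67.01,-57, - 48, - 77/2, - 27.19,-16, - 2, 36, 62,  81 ]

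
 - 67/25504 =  - 1 + 25437/25504 = - 0.00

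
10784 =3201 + 7583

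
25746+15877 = 41623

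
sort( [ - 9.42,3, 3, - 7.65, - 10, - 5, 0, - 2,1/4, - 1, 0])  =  [ - 10, - 9.42, - 7.65, - 5,-2, - 1, 0, 0 , 1/4,3  ,  3]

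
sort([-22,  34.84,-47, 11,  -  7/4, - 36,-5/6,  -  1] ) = [  -  47 , - 36, - 22, - 7/4, - 1, - 5/6,11,34.84 ]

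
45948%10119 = 5472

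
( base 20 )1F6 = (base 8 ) 1302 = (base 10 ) 706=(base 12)4aa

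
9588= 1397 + 8191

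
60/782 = 30/391 = 0.08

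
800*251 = 200800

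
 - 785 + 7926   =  7141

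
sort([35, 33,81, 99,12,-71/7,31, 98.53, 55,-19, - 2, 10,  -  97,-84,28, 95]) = [-97, - 84, - 19, - 71/7, - 2, 10, 12, 28, 31, 33,  35,55,  81, 95,98.53, 99]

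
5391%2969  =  2422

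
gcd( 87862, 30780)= 2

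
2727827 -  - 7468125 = 10195952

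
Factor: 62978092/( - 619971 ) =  - 2^2 * 3^ ( - 1 )* 11^(  -  1) * 18787^( - 1)*15744523^1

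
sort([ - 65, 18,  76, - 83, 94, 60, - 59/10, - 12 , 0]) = [ - 83,- 65, -12, - 59/10, 0,18,60, 76,94 ] 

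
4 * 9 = 36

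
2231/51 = 43 + 38/51 = 43.75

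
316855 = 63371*5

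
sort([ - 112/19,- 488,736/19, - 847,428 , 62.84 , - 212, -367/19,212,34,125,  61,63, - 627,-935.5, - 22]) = [ - 935.5,-847, - 627, - 488,- 212,-22,- 367/19,-112/19,34,736/19,  61, 62.84,  63,125,212 , 428 ]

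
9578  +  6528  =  16106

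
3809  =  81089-77280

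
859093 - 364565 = 494528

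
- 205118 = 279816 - 484934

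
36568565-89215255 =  - 52646690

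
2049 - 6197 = -4148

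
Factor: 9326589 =3^1 * 3108863^1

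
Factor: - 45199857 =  - 3^1*15066619^1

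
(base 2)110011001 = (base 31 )D6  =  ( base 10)409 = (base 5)3114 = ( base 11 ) 342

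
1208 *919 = 1110152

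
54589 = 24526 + 30063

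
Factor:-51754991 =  - 23^1 *241^1*9337^1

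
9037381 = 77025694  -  67988313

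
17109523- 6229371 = 10880152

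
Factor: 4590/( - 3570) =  - 9/7 = - 3^2 * 7^( - 1)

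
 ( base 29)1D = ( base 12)36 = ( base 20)22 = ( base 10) 42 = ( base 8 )52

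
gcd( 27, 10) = 1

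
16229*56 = 908824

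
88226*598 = 52759148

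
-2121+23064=20943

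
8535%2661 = 552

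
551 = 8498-7947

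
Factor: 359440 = 2^4*5^1 * 4493^1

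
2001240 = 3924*510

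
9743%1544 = 479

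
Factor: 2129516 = 2^2*532379^1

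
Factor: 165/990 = 2^( - 1 )*3^( - 1)=1/6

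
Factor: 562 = 2^1*281^1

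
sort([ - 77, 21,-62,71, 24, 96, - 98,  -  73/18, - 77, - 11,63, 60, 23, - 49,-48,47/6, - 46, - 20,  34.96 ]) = [-98,-77 , - 77, - 62, - 49, - 48, - 46,- 20,-11, -73/18,47/6, 21,  23,24,34.96, 60,63, 71, 96]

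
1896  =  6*316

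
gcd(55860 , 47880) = 7980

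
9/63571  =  9/63571 = 0.00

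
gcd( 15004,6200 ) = 124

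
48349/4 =48349/4 =12087.25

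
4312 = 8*539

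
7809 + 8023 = 15832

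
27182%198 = 56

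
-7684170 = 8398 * (  -  915 )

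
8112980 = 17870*454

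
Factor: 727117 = 29^1*25073^1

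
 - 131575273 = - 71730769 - 59844504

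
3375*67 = 226125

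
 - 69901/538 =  - 130 + 39/538=- 129.93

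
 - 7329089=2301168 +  - 9630257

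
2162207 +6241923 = 8404130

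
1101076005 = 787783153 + 313292852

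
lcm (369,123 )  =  369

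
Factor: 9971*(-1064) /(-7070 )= 757796/505 = 2^2*5^( - 1)*13^2*19^1*59^1*101^( - 1 )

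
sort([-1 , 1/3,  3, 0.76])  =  [-1, 1/3, 0.76,3]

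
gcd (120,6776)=8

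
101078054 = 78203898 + 22874156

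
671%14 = 13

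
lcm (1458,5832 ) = 5832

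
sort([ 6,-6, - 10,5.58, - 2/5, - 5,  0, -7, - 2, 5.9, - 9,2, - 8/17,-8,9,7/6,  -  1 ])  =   [  -  10, - 9, - 8, - 7, - 6, - 5,-2, - 1, - 8/17, - 2/5, 0,7/6,2, 5.58,5.9, 6 , 9]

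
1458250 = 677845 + 780405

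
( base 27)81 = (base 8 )331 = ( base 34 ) 6d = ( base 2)11011001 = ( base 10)217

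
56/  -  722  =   - 28/361=-0.08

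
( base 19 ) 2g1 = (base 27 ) 1B1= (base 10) 1027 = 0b10000000011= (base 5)13102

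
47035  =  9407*5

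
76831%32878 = 11075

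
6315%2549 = 1217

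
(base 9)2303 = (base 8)3250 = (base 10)1704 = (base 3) 2100010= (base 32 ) 1L8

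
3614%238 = 44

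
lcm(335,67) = 335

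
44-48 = -4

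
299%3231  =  299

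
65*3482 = 226330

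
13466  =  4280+9186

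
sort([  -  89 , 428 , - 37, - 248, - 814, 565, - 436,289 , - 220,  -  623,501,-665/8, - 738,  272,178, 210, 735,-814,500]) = [ - 814, - 814, - 738, - 623, - 436, - 248, - 220, - 89,-665/8, - 37, 178 , 210,272,289, 428,500, 501, 565,735 ]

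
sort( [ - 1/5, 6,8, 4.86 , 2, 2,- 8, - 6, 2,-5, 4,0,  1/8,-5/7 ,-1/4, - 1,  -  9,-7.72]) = [ -9, - 8,-7.72,  -  6, - 5, - 1 , - 5/7,-1/4, - 1/5, 0 , 1/8, 2, 2,2,  4,4.86,6, 8]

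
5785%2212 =1361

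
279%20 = 19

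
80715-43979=36736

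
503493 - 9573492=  - 9069999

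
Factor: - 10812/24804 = -3^(- 1 )*13^( -1 )*17^1 =-17/39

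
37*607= 22459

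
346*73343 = 25376678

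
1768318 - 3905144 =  -2136826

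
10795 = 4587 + 6208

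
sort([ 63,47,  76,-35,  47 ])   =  [ - 35,  47,  47,63, 76 ] 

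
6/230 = 3/115 =0.03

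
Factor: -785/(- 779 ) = 5^1*19^( - 1 )*41^( - 1)*157^1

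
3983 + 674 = 4657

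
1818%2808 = 1818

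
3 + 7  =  10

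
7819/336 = 23 + 13/48=23.27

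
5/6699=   5/6699 = 0.00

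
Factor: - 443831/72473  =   - 839/137 = - 137^( - 1 )*839^1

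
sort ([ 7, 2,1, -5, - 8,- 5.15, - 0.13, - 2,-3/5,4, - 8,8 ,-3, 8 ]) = [ - 8 , - 8,-5.15,-5, - 3,-2  , - 3/5, - 0.13,1, 2,4, 7,  8, 8]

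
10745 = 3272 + 7473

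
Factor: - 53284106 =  - 2^1*26642053^1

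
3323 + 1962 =5285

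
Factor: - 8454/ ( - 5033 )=2^1*3^1*7^ (-1 )*719^(  -  1)*1409^1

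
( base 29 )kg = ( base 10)596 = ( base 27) m2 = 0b1001010100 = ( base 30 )JQ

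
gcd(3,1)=1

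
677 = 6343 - 5666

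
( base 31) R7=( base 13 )4CC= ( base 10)844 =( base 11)6a8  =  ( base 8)1514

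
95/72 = 95/72 =1.32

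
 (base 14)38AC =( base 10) 9952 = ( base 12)5914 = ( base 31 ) ab1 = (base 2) 10011011100000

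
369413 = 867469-498056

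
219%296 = 219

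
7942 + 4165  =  12107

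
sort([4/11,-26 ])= [ - 26,4/11] 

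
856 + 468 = 1324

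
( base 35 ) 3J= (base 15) 84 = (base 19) 6a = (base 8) 174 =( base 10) 124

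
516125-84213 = 431912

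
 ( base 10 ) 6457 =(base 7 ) 24553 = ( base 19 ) HGG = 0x1939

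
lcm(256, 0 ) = 0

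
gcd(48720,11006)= 2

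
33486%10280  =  2646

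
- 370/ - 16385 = 74/3277 = 0.02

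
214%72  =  70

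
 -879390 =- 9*97710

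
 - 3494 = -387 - 3107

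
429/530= 429/530 = 0.81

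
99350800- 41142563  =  58208237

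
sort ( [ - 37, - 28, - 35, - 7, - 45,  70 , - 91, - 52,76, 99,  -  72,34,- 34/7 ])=[ - 91 ,-72, - 52, - 45, - 37, - 35, - 28,-7, - 34/7, 34,70, 76,  99]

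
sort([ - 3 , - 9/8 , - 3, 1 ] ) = [ - 3, - 3, - 9/8, 1]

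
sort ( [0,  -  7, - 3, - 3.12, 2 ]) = [ - 7,-3.12, - 3,0,  2] 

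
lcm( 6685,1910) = 13370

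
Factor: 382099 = 23^1*37^1*449^1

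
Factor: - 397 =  -397^1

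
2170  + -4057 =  - 1887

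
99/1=99= 99.00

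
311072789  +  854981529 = 1166054318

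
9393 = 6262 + 3131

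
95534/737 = 129 + 461/737= 129.63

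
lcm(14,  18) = 126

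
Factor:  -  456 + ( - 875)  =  -11^3 = - 1331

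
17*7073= 120241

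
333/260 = 333/260 = 1.28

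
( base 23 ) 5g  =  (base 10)131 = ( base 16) 83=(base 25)56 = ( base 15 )8b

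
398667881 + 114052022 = 512719903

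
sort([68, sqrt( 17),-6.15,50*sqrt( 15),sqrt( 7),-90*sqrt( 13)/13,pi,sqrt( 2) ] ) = [ - 90*sqrt( 13)/13, - 6.15, sqrt( 2), sqrt( 7 ), pi, sqrt(17),68,50*sqrt( 15 )]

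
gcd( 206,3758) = 2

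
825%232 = 129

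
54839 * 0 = 0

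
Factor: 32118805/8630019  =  3^( - 2 ) * 5^1 * 29^1 * 547^( - 1 )*1753^( - 1 )*221509^1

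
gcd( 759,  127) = 1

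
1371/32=1371/32 = 42.84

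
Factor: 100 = 2^2*5^2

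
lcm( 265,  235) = 12455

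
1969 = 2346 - 377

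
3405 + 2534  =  5939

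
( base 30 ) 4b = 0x83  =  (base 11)10A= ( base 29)4F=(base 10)131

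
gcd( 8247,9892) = 1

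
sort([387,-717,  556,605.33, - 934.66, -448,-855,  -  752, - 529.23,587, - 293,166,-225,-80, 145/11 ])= [-934.66, - 855, - 752, - 717, -529.23,-448, - 293, - 225 , - 80,145/11,166, 387 , 556, 587, 605.33 ] 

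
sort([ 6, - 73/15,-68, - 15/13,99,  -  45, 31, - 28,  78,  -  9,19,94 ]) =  [ - 68,-45, - 28, - 9, - 73/15, - 15/13,6,19,31 , 78, 94,99 ] 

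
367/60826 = 367/60826= 0.01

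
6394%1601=1591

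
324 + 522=846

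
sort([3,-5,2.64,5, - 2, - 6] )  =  [  -  6, - 5,  -  2 , 2.64, 3,5 ]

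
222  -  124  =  98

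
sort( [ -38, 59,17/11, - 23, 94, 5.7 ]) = [ - 38, - 23  ,  17/11,5.7, 59,94]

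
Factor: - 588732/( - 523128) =2^( - 1)*307^( - 1 ) * 691^1 =691/614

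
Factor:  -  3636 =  - 2^2*3^2*101^1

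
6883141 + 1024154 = 7907295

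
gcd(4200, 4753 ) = 7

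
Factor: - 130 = -2^1*5^1*13^1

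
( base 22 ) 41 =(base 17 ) 54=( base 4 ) 1121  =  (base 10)89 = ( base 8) 131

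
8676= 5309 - - 3367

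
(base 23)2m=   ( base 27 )2E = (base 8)104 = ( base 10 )68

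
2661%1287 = 87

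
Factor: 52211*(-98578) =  - 5146855958 = - 2^1*23^1*109^1*479^1 * 2143^1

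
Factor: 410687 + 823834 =3^4*15241^1= 1234521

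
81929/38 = 81929/38 =2156.03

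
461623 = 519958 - 58335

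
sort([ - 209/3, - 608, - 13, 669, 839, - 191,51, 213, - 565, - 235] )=[ - 608, -565, - 235, - 191, - 209/3, - 13, 51,  213,669,839 ] 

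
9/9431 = 9/9431 =0.00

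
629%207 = 8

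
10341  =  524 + 9817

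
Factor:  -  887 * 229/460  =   - 203123/460 = - 2^( - 2)*5^( - 1)*23^( - 1)*229^1*887^1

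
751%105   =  16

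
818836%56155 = 32666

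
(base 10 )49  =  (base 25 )1O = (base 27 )1M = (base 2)110001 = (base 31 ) 1I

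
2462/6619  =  2462/6619 = 0.37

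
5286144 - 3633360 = 1652784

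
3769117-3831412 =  - 62295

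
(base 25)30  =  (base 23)36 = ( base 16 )4B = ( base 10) 75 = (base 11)69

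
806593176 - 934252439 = -127659263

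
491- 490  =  1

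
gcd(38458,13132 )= 938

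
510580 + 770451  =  1281031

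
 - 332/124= - 3 + 10/31 = -2.68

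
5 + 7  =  12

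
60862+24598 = 85460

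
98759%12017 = 2623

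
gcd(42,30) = 6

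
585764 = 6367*92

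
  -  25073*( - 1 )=25073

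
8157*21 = 171297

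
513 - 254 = 259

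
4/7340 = 1/1835 =0.00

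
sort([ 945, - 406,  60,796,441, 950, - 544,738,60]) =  [ - 544, - 406,60,  60 , 441,738,796,945, 950] 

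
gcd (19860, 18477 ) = 3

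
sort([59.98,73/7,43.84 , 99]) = [ 73/7,43.84,59.98,99 ]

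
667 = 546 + 121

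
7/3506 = 7/3506 = 0.00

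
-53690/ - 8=26845/4  =  6711.25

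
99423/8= 12427 +7/8 = 12427.88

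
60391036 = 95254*634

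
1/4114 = 1/4114  =  0.00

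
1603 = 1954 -351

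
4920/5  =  984 = 984.00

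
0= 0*914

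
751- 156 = 595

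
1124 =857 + 267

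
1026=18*57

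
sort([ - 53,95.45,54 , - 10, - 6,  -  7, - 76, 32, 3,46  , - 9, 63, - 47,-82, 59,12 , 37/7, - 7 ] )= [ - 82, - 76, - 53, - 47, - 10, - 9 , - 7, - 7, - 6, 3,37/7, 12 , 32, 46 , 54, 59,63, 95.45] 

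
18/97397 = 18/97397= 0.00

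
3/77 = 3/77 = 0.04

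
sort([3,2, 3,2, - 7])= [ - 7,2,2,3, 3 ]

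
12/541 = 12/541 = 0.02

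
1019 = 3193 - 2174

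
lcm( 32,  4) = 32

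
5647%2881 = 2766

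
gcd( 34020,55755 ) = 945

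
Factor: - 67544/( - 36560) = 2^( - 1)* 5^ ( - 1)*457^( - 1 )*8443^1= 8443/4570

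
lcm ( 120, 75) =600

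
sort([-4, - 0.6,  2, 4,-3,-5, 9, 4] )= [-5, -4, - 3, - 0.6, 2, 4, 4, 9 ]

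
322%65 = 62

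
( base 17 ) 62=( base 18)5E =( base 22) 4g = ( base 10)104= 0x68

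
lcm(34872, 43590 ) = 174360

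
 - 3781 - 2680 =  - 6461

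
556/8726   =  278/4363= 0.06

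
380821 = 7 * 54403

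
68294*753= 51425382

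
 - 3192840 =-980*3258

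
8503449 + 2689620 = 11193069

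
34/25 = 1+9/25 = 1.36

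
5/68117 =5/68117  =  0.00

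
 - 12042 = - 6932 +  - 5110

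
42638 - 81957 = - 39319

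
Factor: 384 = 2^7 * 3^1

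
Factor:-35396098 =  - 2^1*17698049^1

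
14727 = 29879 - 15152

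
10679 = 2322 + 8357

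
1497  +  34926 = 36423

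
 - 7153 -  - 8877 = 1724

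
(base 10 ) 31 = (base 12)27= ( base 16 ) 1f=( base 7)43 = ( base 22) 19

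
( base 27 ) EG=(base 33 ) bv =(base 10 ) 394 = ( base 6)1454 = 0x18a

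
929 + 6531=7460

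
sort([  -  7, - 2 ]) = [ - 7,  -  2 ] 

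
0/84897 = 0 = 0.00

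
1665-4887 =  - 3222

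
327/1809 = 109/603 = 0.18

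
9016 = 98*92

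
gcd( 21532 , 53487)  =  7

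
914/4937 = 914/4937 = 0.19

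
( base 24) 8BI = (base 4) 1030122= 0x131A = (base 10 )4890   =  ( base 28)66i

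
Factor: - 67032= - 2^3*3^2*7^2 * 19^1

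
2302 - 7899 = -5597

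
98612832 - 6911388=91701444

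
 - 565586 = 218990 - 784576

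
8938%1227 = 349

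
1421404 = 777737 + 643667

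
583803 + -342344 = 241459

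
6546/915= 2182/305= 7.15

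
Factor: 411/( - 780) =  - 2^( - 2)*5^( - 1)*13^( - 1)*137^1 = -137/260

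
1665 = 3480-1815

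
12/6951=4/2317  =  0.00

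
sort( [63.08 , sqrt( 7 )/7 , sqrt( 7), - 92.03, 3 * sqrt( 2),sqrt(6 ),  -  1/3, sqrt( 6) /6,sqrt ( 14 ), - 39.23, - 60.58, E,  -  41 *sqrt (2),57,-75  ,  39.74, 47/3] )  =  [-92.03, - 75, - 60.58, - 41*sqrt (2 ), - 39.23,- 1/3,  sqrt( 7) /7 , sqrt (6)/6, sqrt( 6), sqrt( 7), E, sqrt( 14) , 3*sqrt( 2),47/3 , 39.74, 57, 63.08]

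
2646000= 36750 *72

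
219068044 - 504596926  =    -  285528882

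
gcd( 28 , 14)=14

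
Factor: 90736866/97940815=2^1*3^2*5^( - 1)*7^( - 1 )*11^1*73^(-1) * 487^1*941^1 * 38333^( - 1) 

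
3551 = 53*67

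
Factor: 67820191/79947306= 2^( - 1)*3^( - 2)*17^1*37^(  -  1)  *  41^1*97303^1*120041^( - 1 )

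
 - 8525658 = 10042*(  -  849)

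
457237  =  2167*211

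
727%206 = 109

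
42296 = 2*21148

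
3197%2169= 1028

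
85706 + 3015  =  88721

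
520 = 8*65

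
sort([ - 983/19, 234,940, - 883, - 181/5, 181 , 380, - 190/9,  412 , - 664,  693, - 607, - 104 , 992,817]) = [  -  883, - 664 , - 607, - 104, - 983/19, - 181/5,- 190/9,181  ,  234,380,412,693,817,940,992] 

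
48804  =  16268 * 3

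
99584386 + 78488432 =178072818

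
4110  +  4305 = 8415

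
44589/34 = 44589/34  =  1311.44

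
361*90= 32490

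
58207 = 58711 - 504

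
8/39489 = 8/39489 = 0.00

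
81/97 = 81/97 =0.84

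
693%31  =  11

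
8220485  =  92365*89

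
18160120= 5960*3047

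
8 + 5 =13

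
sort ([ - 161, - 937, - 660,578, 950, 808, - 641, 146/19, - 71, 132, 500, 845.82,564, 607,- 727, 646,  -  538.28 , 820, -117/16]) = [ - 937,-727, - 660,  -  641,-538.28, - 161, - 71, - 117/16, 146/19, 132, 500, 564,578 , 607,  646, 808, 820,845.82, 950] 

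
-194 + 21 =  - 173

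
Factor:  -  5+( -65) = - 2^1*5^1 * 7^1 =- 70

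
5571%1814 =129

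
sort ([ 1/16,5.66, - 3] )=[ - 3,1/16,5.66 ] 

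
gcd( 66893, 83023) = 1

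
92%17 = 7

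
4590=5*918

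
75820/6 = 37910/3 = 12636.67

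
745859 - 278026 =467833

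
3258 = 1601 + 1657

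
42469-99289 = - 56820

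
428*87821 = 37587388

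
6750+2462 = 9212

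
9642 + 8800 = 18442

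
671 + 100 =771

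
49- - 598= 647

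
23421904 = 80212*292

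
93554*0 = 0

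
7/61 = 7/61  =  0.11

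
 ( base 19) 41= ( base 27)2N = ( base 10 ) 77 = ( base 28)2l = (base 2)1001101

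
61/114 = 61/114 =0.54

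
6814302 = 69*98758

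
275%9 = 5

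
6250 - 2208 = 4042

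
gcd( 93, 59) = 1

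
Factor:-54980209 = - 271^1*202879^1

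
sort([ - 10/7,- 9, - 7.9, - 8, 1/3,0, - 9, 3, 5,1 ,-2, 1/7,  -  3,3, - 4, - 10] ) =[  -  10, - 9, - 9, - 8, - 7.9, - 4,  -  3, - 2,-10/7,0, 1/7, 1/3,1, 3,  3, 5 ] 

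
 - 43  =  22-65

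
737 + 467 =1204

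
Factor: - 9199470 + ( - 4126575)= - 13326045=- 3^1*5^1*17^1*52259^1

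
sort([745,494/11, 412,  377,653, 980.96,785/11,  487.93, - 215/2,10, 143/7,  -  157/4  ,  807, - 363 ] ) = [ - 363, - 215/2, - 157/4, 10, 143/7 , 494/11, 785/11,377, 412,487.93,653,745, 807,980.96]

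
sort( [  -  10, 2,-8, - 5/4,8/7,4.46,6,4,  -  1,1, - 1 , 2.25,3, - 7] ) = [ - 10,  -  8,-7, - 5/4, - 1, -1,1,8/7, 2, 2.25, 3, 4, 4.46, 6] 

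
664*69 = 45816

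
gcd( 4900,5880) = 980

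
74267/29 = 2560 + 27/29 = 2560.93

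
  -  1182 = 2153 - 3335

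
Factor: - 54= -2^1* 3^3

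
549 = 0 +549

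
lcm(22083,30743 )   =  1567893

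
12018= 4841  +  7177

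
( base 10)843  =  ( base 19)267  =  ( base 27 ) 146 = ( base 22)1G7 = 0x34B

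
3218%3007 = 211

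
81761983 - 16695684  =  65066299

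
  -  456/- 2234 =228/1117 = 0.20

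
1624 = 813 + 811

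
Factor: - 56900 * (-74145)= 2^2 *3^1 * 5^3 * 569^1*4943^1 = 4218850500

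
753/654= 1 + 33/218 = 1.15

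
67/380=67/380 = 0.18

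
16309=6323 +9986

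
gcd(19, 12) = 1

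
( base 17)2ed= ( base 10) 829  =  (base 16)33d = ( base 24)1AD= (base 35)NO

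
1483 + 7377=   8860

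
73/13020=73/13020=0.01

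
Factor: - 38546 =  - 2^1*19273^1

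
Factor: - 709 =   -  709^1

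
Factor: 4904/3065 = 8/5 = 2^3*5^( - 1)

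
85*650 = 55250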